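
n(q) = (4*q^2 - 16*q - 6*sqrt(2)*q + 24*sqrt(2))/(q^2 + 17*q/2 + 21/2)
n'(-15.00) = 1.06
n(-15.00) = 12.05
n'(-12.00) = 2.79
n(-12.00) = 17.21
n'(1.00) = -1.18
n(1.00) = 0.67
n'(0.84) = -1.46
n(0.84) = 0.88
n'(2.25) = -0.18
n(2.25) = -0.03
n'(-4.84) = 14.34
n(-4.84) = -34.12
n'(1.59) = -0.53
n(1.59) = 0.19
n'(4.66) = 0.15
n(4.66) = 0.09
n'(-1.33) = -498.95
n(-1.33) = 76.34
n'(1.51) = -0.59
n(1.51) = 0.24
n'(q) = (-2*q - 17/2)*(4*q^2 - 16*q - 6*sqrt(2)*q + 24*sqrt(2))/(q^2 + 17*q/2 + 21/2)^2 + (8*q - 16 - 6*sqrt(2))/(q^2 + 17*q/2 + 21/2)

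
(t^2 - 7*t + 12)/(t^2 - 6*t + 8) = (t - 3)/(t - 2)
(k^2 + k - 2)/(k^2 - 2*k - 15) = (-k^2 - k + 2)/(-k^2 + 2*k + 15)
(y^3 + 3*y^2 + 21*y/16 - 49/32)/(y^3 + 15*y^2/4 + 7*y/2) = (8*y^2 + 10*y - 7)/(8*y*(y + 2))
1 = 1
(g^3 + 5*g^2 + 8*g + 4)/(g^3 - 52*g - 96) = (g^2 + 3*g + 2)/(g^2 - 2*g - 48)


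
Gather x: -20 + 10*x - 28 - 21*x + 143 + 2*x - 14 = 81 - 9*x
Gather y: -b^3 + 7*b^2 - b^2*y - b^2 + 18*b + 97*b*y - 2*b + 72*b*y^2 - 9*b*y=-b^3 + 6*b^2 + 72*b*y^2 + 16*b + y*(-b^2 + 88*b)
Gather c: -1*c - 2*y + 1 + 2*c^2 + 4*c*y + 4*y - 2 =2*c^2 + c*(4*y - 1) + 2*y - 1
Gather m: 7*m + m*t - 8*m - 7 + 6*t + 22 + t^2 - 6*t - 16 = m*(t - 1) + t^2 - 1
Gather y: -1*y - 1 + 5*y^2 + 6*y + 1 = 5*y^2 + 5*y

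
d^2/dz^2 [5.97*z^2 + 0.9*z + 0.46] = 11.9400000000000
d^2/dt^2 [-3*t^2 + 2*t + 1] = -6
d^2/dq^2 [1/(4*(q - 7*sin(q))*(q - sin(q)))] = (-2*q^3*sin(q) - 9*q^2*sin(q)^2 - 12*q^2*cos(q) + 30*q^2 + 42*q*sin(q)^3 + 60*q*sin(q)*cos(q) - 96*q*sin(q) - 49*sin(q)^4 - 84*sin(q)^2*cos(q) + 102*sin(q)^2)/((q - 7*sin(q))^3*(q - sin(q))^3)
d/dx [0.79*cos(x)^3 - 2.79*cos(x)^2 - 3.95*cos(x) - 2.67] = (-2.37*cos(x)^2 + 5.58*cos(x) + 3.95)*sin(x)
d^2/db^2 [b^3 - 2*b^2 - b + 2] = 6*b - 4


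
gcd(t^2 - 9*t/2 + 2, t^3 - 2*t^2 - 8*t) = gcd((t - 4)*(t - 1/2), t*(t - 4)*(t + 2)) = t - 4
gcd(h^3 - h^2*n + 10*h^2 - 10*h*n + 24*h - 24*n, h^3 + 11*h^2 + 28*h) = h + 4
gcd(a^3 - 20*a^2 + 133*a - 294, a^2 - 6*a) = a - 6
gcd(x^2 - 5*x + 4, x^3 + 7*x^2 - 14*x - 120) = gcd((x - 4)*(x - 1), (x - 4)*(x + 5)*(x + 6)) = x - 4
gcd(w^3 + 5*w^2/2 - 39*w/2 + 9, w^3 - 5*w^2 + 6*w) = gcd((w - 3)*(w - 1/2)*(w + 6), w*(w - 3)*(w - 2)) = w - 3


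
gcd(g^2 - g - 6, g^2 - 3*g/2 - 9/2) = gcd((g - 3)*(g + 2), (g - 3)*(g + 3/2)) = g - 3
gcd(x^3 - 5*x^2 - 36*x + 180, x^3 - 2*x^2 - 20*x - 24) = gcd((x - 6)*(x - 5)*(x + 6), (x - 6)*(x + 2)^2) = x - 6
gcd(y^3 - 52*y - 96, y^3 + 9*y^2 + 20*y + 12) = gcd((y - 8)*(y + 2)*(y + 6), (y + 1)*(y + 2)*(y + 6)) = y^2 + 8*y + 12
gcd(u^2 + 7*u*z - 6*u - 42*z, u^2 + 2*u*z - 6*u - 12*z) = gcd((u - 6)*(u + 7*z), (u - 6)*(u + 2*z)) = u - 6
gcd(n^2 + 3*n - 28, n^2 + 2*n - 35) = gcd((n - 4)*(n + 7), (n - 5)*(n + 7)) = n + 7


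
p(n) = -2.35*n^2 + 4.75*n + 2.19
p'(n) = 4.75 - 4.7*n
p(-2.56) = -25.37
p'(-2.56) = 16.78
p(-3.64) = -46.24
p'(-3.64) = 21.86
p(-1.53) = -10.58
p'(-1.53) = 11.94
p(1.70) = 3.47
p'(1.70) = -3.24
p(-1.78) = -13.71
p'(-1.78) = 13.12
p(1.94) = 2.56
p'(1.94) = -4.37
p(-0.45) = -0.42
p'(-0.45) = 6.86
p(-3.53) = -43.86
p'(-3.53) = 21.34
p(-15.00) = -597.81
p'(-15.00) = 75.25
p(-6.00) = -110.91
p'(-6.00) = 32.95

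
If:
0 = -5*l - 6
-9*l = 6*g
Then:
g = 9/5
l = -6/5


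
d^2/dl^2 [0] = 0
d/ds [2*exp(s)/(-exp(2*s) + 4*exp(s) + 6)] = 2*(exp(2*s) + 6)*exp(s)/(exp(4*s) - 8*exp(3*s) + 4*exp(2*s) + 48*exp(s) + 36)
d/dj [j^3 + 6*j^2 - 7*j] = 3*j^2 + 12*j - 7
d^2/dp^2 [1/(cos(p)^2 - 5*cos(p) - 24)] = (4*sin(p)^4 - 123*sin(p)^2 - 405*cos(p)/4 - 15*cos(3*p)/4 + 21)/(sin(p)^2 + 5*cos(p) + 23)^3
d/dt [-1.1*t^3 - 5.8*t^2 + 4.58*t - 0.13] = -3.3*t^2 - 11.6*t + 4.58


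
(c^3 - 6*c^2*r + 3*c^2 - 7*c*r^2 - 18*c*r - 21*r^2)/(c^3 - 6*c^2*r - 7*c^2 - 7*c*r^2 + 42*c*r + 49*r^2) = (c + 3)/(c - 7)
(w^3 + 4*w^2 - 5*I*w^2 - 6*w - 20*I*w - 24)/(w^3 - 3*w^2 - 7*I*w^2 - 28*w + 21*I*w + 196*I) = (w^2 - 5*I*w - 6)/(w^2 - 7*w*(1 + I) + 49*I)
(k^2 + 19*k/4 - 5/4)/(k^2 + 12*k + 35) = (k - 1/4)/(k + 7)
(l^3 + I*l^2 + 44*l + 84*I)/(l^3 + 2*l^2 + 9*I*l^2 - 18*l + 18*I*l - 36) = (l^2 - 5*I*l + 14)/(l^2 + l*(2 + 3*I) + 6*I)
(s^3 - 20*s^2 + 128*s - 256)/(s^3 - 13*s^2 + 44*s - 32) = (s - 8)/(s - 1)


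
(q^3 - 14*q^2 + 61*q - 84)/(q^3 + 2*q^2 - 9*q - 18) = (q^2 - 11*q + 28)/(q^2 + 5*q + 6)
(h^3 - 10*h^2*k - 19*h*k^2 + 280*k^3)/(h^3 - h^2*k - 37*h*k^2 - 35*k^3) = (h - 8*k)/(h + k)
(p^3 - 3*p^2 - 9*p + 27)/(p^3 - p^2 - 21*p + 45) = (p + 3)/(p + 5)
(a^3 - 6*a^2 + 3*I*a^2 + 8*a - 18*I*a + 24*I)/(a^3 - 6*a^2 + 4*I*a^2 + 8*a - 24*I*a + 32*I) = (a + 3*I)/(a + 4*I)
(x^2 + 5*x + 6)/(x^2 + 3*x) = (x + 2)/x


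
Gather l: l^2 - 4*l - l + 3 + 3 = l^2 - 5*l + 6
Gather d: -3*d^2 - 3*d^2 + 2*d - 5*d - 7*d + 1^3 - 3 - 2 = -6*d^2 - 10*d - 4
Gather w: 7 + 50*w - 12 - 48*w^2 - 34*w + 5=-48*w^2 + 16*w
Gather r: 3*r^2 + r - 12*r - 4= 3*r^2 - 11*r - 4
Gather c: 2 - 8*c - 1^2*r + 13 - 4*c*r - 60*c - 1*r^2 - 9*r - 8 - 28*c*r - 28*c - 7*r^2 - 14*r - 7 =c*(-32*r - 96) - 8*r^2 - 24*r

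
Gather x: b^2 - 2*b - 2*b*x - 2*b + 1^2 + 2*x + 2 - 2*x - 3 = b^2 - 2*b*x - 4*b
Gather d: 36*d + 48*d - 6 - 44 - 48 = 84*d - 98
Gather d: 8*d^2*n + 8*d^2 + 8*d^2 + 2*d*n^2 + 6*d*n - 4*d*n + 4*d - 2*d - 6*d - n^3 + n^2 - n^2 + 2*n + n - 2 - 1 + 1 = d^2*(8*n + 16) + d*(2*n^2 + 2*n - 4) - n^3 + 3*n - 2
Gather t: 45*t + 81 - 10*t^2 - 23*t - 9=-10*t^2 + 22*t + 72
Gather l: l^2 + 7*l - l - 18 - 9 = l^2 + 6*l - 27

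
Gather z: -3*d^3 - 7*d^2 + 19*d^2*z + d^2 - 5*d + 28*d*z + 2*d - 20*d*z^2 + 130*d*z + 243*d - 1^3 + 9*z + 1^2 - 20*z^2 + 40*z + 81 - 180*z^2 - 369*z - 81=-3*d^3 - 6*d^2 + 240*d + z^2*(-20*d - 200) + z*(19*d^2 + 158*d - 320)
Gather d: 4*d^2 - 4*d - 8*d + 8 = 4*d^2 - 12*d + 8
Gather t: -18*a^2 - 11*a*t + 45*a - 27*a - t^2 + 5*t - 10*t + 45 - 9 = -18*a^2 + 18*a - t^2 + t*(-11*a - 5) + 36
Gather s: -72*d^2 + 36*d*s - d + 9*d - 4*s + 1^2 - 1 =-72*d^2 + 8*d + s*(36*d - 4)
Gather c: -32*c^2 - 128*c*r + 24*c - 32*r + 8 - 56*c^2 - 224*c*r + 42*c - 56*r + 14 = -88*c^2 + c*(66 - 352*r) - 88*r + 22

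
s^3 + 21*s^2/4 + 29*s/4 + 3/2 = (s + 1/4)*(s + 2)*(s + 3)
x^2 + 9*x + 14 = (x + 2)*(x + 7)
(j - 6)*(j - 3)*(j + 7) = j^3 - 2*j^2 - 45*j + 126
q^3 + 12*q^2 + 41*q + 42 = (q + 2)*(q + 3)*(q + 7)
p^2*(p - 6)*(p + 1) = p^4 - 5*p^3 - 6*p^2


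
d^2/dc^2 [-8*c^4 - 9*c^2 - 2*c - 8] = -96*c^2 - 18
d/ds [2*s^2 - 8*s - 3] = 4*s - 8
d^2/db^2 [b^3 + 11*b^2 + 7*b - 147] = 6*b + 22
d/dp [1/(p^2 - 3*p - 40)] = (3 - 2*p)/(-p^2 + 3*p + 40)^2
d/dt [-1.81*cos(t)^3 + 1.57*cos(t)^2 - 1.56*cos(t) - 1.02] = (5.43*cos(t)^2 - 3.14*cos(t) + 1.56)*sin(t)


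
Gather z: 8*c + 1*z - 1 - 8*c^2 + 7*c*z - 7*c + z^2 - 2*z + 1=-8*c^2 + c + z^2 + z*(7*c - 1)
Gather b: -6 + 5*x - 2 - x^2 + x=-x^2 + 6*x - 8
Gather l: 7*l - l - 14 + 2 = 6*l - 12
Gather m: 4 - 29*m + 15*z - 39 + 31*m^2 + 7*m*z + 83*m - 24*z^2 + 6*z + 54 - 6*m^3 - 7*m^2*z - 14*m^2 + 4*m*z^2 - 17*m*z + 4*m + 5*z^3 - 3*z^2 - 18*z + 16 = -6*m^3 + m^2*(17 - 7*z) + m*(4*z^2 - 10*z + 58) + 5*z^3 - 27*z^2 + 3*z + 35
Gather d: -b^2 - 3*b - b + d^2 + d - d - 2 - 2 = -b^2 - 4*b + d^2 - 4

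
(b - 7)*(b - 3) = b^2 - 10*b + 21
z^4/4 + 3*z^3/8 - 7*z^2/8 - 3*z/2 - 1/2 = (z/4 + 1/4)*(z - 2)*(z + 1/2)*(z + 2)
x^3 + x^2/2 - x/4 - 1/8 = (x - 1/2)*(x + 1/2)^2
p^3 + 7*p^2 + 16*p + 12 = (p + 2)^2*(p + 3)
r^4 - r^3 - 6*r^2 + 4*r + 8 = (r - 2)^2*(r + 1)*(r + 2)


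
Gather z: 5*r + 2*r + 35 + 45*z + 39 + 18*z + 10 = 7*r + 63*z + 84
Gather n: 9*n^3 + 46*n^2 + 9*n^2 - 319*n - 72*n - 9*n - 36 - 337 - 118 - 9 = 9*n^3 + 55*n^2 - 400*n - 500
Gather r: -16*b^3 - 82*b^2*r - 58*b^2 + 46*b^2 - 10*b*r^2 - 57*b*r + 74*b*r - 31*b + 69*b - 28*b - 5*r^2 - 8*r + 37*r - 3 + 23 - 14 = -16*b^3 - 12*b^2 + 10*b + r^2*(-10*b - 5) + r*(-82*b^2 + 17*b + 29) + 6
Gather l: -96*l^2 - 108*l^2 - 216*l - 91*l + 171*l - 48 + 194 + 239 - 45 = -204*l^2 - 136*l + 340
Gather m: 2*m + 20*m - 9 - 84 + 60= 22*m - 33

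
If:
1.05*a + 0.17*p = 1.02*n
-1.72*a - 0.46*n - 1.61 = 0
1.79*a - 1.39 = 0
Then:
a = 0.78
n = -6.40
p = -43.22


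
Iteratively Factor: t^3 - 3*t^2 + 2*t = (t - 1)*(t^2 - 2*t) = (t - 2)*(t - 1)*(t)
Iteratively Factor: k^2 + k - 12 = (k - 3)*(k + 4)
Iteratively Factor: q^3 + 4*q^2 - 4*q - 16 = (q + 2)*(q^2 + 2*q - 8) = (q + 2)*(q + 4)*(q - 2)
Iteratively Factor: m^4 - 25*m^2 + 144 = (m - 3)*(m^3 + 3*m^2 - 16*m - 48) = (m - 3)*(m + 4)*(m^2 - m - 12) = (m - 3)*(m + 3)*(m + 4)*(m - 4)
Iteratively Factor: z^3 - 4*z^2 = (z)*(z^2 - 4*z) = z^2*(z - 4)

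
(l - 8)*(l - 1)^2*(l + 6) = l^4 - 4*l^3 - 43*l^2 + 94*l - 48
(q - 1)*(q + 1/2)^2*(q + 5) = q^4 + 5*q^3 - 3*q^2/4 - 4*q - 5/4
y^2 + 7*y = y*(y + 7)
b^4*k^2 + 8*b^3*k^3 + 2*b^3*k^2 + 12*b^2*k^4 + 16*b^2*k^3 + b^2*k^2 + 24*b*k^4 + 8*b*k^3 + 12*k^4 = (b + 2*k)*(b + 6*k)*(b*k + k)^2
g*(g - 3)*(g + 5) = g^3 + 2*g^2 - 15*g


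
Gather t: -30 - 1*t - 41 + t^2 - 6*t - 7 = t^2 - 7*t - 78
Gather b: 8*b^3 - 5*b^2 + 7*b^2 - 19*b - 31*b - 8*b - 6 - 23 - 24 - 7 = 8*b^3 + 2*b^2 - 58*b - 60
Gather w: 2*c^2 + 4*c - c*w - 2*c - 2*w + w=2*c^2 + 2*c + w*(-c - 1)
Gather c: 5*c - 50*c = -45*c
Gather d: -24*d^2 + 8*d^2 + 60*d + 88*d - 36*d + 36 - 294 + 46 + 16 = -16*d^2 + 112*d - 196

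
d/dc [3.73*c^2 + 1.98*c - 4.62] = 7.46*c + 1.98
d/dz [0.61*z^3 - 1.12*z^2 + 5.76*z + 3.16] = 1.83*z^2 - 2.24*z + 5.76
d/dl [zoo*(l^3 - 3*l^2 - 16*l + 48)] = zoo*(l^2 + l + 1)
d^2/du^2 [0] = 0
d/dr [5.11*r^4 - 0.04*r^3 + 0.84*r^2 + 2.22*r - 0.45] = 20.44*r^3 - 0.12*r^2 + 1.68*r + 2.22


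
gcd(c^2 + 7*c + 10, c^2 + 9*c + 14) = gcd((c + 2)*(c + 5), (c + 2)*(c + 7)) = c + 2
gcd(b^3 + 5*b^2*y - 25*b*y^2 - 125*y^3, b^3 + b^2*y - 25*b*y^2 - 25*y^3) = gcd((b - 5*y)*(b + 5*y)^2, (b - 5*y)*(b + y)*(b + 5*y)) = -b^2 + 25*y^2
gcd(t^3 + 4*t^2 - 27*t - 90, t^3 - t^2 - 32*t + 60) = t^2 + t - 30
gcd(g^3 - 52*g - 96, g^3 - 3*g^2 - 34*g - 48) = g^2 - 6*g - 16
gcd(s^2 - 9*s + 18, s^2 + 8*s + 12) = 1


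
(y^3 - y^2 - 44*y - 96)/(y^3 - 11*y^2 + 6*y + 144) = (y + 4)/(y - 6)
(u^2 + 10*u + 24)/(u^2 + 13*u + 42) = (u + 4)/(u + 7)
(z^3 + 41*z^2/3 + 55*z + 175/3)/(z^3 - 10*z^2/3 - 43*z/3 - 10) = (z^2 + 12*z + 35)/(z^2 - 5*z - 6)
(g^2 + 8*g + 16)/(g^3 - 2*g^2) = (g^2 + 8*g + 16)/(g^2*(g - 2))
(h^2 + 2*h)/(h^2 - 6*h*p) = (h + 2)/(h - 6*p)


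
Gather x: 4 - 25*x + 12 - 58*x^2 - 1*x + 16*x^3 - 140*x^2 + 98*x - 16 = 16*x^3 - 198*x^2 + 72*x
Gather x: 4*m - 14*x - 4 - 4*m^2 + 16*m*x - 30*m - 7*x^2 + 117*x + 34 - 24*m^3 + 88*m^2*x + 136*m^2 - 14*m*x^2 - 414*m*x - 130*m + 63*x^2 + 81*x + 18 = -24*m^3 + 132*m^2 - 156*m + x^2*(56 - 14*m) + x*(88*m^2 - 398*m + 184) + 48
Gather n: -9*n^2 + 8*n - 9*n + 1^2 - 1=-9*n^2 - n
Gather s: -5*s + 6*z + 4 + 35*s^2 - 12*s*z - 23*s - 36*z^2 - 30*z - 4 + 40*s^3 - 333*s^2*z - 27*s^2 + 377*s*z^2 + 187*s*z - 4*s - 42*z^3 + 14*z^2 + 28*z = 40*s^3 + s^2*(8 - 333*z) + s*(377*z^2 + 175*z - 32) - 42*z^3 - 22*z^2 + 4*z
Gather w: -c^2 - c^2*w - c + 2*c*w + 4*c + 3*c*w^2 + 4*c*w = -c^2 + 3*c*w^2 + 3*c + w*(-c^2 + 6*c)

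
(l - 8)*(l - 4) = l^2 - 12*l + 32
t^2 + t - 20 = (t - 4)*(t + 5)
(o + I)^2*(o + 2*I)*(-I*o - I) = -I*o^4 + 4*o^3 - I*o^3 + 4*o^2 + 5*I*o^2 - 2*o + 5*I*o - 2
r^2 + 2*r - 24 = (r - 4)*(r + 6)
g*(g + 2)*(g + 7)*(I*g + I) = I*g^4 + 10*I*g^3 + 23*I*g^2 + 14*I*g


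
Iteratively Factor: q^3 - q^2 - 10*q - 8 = (q - 4)*(q^2 + 3*q + 2) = (q - 4)*(q + 2)*(q + 1)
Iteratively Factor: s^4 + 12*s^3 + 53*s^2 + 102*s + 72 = (s + 3)*(s^3 + 9*s^2 + 26*s + 24) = (s + 2)*(s + 3)*(s^2 + 7*s + 12) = (s + 2)*(s + 3)*(s + 4)*(s + 3)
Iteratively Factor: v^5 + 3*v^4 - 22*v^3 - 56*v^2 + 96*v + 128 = (v + 4)*(v^4 - v^3 - 18*v^2 + 16*v + 32) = (v + 4)^2*(v^3 - 5*v^2 + 2*v + 8) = (v - 2)*(v + 4)^2*(v^2 - 3*v - 4) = (v - 2)*(v + 1)*(v + 4)^2*(v - 4)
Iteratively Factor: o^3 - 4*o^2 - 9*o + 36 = (o - 3)*(o^2 - o - 12) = (o - 4)*(o - 3)*(o + 3)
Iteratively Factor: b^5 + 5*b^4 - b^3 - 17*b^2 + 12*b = (b - 1)*(b^4 + 6*b^3 + 5*b^2 - 12*b) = (b - 1)*(b + 4)*(b^3 + 2*b^2 - 3*b) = (b - 1)^2*(b + 4)*(b^2 + 3*b) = (b - 1)^2*(b + 3)*(b + 4)*(b)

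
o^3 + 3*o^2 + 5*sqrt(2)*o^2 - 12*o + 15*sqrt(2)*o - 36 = (o + 3)*(o - sqrt(2))*(o + 6*sqrt(2))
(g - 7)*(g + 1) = g^2 - 6*g - 7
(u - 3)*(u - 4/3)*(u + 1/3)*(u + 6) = u^4 + 2*u^3 - 193*u^2/9 + 50*u/3 + 8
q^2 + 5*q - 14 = (q - 2)*(q + 7)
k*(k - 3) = k^2 - 3*k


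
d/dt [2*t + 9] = 2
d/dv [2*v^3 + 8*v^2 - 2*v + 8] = 6*v^2 + 16*v - 2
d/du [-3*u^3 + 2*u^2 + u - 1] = -9*u^2 + 4*u + 1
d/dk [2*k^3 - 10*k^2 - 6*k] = 6*k^2 - 20*k - 6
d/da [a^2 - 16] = 2*a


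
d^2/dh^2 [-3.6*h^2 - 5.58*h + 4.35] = -7.20000000000000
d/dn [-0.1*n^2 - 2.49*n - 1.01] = -0.2*n - 2.49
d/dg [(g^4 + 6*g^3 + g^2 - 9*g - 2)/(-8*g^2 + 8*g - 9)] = (-16*g^5 - 24*g^4 + 60*g^3 - 226*g^2 - 50*g + 97)/(64*g^4 - 128*g^3 + 208*g^2 - 144*g + 81)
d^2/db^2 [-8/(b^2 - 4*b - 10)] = 16*(-b^2 + 4*b + 4*(b - 2)^2 + 10)/(-b^2 + 4*b + 10)^3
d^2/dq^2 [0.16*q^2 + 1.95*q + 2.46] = 0.320000000000000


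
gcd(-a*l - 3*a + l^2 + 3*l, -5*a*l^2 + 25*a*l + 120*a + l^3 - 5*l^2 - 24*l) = l + 3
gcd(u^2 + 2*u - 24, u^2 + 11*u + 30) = u + 6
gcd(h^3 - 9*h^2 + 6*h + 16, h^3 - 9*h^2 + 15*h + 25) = h + 1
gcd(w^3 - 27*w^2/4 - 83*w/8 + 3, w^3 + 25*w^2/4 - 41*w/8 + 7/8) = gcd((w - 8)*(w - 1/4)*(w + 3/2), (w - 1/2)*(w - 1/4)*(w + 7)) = w - 1/4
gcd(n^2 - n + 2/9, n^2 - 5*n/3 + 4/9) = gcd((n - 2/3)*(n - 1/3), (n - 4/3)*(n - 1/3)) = n - 1/3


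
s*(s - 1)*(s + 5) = s^3 + 4*s^2 - 5*s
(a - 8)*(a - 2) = a^2 - 10*a + 16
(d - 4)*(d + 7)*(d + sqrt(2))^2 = d^4 + 2*sqrt(2)*d^3 + 3*d^3 - 26*d^2 + 6*sqrt(2)*d^2 - 56*sqrt(2)*d + 6*d - 56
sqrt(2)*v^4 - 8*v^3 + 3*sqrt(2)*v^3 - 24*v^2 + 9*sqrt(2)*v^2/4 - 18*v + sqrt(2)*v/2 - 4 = (v + 1/2)*(v + 2)*(v - 4*sqrt(2))*(sqrt(2)*v + sqrt(2)/2)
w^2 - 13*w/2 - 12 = (w - 8)*(w + 3/2)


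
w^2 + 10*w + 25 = (w + 5)^2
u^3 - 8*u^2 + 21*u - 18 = (u - 3)^2*(u - 2)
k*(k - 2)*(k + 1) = k^3 - k^2 - 2*k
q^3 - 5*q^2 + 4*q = q*(q - 4)*(q - 1)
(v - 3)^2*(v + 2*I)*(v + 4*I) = v^4 - 6*v^3 + 6*I*v^3 + v^2 - 36*I*v^2 + 48*v + 54*I*v - 72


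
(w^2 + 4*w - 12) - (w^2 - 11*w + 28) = 15*w - 40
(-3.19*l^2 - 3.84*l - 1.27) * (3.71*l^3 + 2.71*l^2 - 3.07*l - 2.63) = -11.8349*l^5 - 22.8913*l^4 - 5.3248*l^3 + 16.7368*l^2 + 13.9981*l + 3.3401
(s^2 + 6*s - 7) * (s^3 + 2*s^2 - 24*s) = s^5 + 8*s^4 - 19*s^3 - 158*s^2 + 168*s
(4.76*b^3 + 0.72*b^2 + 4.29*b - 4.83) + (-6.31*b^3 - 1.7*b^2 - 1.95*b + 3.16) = -1.55*b^3 - 0.98*b^2 + 2.34*b - 1.67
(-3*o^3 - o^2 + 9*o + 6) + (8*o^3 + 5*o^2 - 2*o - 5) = 5*o^3 + 4*o^2 + 7*o + 1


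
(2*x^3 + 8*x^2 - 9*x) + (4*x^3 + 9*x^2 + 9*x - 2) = 6*x^3 + 17*x^2 - 2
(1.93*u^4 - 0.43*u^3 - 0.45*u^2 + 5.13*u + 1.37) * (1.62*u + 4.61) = 3.1266*u^5 + 8.2007*u^4 - 2.7113*u^3 + 6.2361*u^2 + 25.8687*u + 6.3157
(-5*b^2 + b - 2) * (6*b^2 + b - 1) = -30*b^4 + b^3 - 6*b^2 - 3*b + 2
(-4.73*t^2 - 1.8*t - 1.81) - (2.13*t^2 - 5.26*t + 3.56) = -6.86*t^2 + 3.46*t - 5.37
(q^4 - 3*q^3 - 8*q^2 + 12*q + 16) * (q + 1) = q^5 - 2*q^4 - 11*q^3 + 4*q^2 + 28*q + 16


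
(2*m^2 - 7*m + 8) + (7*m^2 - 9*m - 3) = 9*m^2 - 16*m + 5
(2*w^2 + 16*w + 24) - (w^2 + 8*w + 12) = w^2 + 8*w + 12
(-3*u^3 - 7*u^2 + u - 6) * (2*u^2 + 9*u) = -6*u^5 - 41*u^4 - 61*u^3 - 3*u^2 - 54*u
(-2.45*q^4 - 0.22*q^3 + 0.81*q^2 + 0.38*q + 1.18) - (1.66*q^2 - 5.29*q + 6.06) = -2.45*q^4 - 0.22*q^3 - 0.85*q^2 + 5.67*q - 4.88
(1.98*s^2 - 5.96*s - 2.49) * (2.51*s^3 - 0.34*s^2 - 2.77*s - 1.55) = 4.9698*s^5 - 15.6328*s^4 - 9.7081*s^3 + 14.2868*s^2 + 16.1353*s + 3.8595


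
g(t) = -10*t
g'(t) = -10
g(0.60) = -6.00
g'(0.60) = -10.00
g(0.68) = -6.80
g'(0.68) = -10.00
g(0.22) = -2.20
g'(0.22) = -10.00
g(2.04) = -20.40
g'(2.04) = -10.00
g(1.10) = -11.00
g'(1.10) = -10.00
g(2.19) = -21.90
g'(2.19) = -10.00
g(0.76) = -7.60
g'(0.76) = -10.00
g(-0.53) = 5.30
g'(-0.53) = -10.00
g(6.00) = -60.00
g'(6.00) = -10.00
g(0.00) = 0.00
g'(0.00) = -10.00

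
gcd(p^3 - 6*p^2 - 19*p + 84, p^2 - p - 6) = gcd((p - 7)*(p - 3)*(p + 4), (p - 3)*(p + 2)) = p - 3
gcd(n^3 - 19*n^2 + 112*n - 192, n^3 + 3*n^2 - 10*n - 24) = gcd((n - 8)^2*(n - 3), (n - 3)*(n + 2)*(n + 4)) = n - 3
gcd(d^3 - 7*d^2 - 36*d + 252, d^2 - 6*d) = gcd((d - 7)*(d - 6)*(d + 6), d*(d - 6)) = d - 6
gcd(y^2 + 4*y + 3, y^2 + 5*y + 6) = y + 3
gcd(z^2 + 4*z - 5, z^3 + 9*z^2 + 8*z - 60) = z + 5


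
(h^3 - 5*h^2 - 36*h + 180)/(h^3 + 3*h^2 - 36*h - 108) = (h - 5)/(h + 3)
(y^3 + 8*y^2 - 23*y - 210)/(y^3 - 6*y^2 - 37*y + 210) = (y + 7)/(y - 7)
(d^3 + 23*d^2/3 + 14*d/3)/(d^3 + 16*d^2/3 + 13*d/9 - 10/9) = 3*d*(d + 7)/(3*d^2 + 14*d - 5)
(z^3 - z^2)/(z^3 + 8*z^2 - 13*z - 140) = z^2*(z - 1)/(z^3 + 8*z^2 - 13*z - 140)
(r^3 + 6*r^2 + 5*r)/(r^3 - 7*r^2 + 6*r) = (r^2 + 6*r + 5)/(r^2 - 7*r + 6)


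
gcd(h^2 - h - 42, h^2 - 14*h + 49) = h - 7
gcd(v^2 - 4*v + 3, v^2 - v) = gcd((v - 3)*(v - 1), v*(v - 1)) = v - 1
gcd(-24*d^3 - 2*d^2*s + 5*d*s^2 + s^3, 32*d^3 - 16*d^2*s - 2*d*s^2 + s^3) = -8*d^2 + 2*d*s + s^2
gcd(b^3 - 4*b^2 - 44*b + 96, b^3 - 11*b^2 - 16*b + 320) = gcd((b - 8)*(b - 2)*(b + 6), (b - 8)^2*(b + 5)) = b - 8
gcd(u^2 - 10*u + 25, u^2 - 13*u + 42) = 1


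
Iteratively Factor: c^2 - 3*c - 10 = (c - 5)*(c + 2)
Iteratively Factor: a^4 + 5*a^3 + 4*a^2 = (a)*(a^3 + 5*a^2 + 4*a) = a*(a + 4)*(a^2 + a) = a^2*(a + 4)*(a + 1)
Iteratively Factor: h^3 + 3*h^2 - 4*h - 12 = (h + 3)*(h^2 - 4) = (h - 2)*(h + 3)*(h + 2)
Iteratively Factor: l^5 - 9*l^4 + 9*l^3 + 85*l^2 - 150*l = (l - 2)*(l^4 - 7*l^3 - 5*l^2 + 75*l) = (l - 5)*(l - 2)*(l^3 - 2*l^2 - 15*l) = l*(l - 5)*(l - 2)*(l^2 - 2*l - 15) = l*(l - 5)^2*(l - 2)*(l + 3)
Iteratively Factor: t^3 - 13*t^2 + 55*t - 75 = (t - 3)*(t^2 - 10*t + 25) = (t - 5)*(t - 3)*(t - 5)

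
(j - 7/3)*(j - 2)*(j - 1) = j^3 - 16*j^2/3 + 9*j - 14/3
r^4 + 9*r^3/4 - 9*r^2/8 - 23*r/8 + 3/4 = (r - 1)*(r - 1/4)*(r + 3/2)*(r + 2)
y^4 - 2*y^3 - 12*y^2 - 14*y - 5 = (y - 5)*(y + 1)^3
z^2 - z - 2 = (z - 2)*(z + 1)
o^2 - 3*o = o*(o - 3)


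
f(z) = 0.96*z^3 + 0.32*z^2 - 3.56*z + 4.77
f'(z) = 2.88*z^2 + 0.64*z - 3.56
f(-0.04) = 4.91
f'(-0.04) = -3.58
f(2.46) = 12.24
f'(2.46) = 15.44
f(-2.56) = -0.13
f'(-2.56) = 13.68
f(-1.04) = 7.74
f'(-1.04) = -1.11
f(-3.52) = -20.60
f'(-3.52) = 29.87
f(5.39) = 145.21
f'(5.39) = 83.56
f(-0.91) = 7.55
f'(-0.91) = -1.76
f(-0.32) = 5.91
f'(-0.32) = -3.47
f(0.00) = 4.77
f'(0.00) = -3.56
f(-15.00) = -3109.83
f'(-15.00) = 634.84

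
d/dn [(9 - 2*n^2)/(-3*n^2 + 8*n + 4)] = 2*(-8*n^2 + 19*n - 36)/(9*n^4 - 48*n^3 + 40*n^2 + 64*n + 16)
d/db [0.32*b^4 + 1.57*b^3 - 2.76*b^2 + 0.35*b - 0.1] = 1.28*b^3 + 4.71*b^2 - 5.52*b + 0.35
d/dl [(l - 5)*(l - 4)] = 2*l - 9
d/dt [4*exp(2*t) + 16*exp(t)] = 8*(exp(t) + 2)*exp(t)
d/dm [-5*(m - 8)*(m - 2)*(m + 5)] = -15*m^2 + 50*m + 170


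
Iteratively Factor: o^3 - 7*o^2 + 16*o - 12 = (o - 2)*(o^2 - 5*o + 6) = (o - 2)^2*(o - 3)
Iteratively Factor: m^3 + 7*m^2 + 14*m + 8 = (m + 4)*(m^2 + 3*m + 2) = (m + 1)*(m + 4)*(m + 2)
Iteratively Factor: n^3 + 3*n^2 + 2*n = (n + 1)*(n^2 + 2*n) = (n + 1)*(n + 2)*(n)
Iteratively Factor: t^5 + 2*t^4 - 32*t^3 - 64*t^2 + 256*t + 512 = (t + 2)*(t^4 - 32*t^2 + 256) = (t + 2)*(t + 4)*(t^3 - 4*t^2 - 16*t + 64) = (t - 4)*(t + 2)*(t + 4)*(t^2 - 16) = (t - 4)*(t + 2)*(t + 4)^2*(t - 4)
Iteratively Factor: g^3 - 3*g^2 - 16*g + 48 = (g - 3)*(g^2 - 16) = (g - 4)*(g - 3)*(g + 4)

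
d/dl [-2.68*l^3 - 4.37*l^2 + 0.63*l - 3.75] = -8.04*l^2 - 8.74*l + 0.63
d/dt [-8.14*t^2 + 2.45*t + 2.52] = 2.45 - 16.28*t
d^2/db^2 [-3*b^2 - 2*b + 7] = -6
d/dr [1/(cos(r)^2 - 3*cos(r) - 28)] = (2*cos(r) - 3)*sin(r)/(sin(r)^2 + 3*cos(r) + 27)^2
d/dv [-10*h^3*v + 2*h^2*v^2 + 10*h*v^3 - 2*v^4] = -10*h^3 + 4*h^2*v + 30*h*v^2 - 8*v^3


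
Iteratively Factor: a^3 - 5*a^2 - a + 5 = (a - 1)*(a^2 - 4*a - 5) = (a - 5)*(a - 1)*(a + 1)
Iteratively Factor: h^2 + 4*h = (h + 4)*(h)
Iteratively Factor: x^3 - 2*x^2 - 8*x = (x - 4)*(x^2 + 2*x) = x*(x - 4)*(x + 2)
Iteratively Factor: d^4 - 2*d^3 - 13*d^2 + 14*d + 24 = (d - 2)*(d^3 - 13*d - 12) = (d - 2)*(d + 3)*(d^2 - 3*d - 4) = (d - 4)*(d - 2)*(d + 3)*(d + 1)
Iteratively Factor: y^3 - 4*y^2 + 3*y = (y - 1)*(y^2 - 3*y) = y*(y - 1)*(y - 3)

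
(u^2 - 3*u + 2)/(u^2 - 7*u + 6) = (u - 2)/(u - 6)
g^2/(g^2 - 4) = g^2/(g^2 - 4)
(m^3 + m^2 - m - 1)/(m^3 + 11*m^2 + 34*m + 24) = (m^2 - 1)/(m^2 + 10*m + 24)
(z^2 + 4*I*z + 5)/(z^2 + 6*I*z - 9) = (z^2 + 4*I*z + 5)/(z^2 + 6*I*z - 9)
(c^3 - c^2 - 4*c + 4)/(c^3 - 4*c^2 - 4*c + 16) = (c - 1)/(c - 4)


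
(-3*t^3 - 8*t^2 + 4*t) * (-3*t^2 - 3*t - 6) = 9*t^5 + 33*t^4 + 30*t^3 + 36*t^2 - 24*t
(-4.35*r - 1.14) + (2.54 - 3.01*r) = 1.4 - 7.36*r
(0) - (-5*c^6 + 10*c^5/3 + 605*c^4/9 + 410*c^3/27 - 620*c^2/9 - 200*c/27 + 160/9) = 5*c^6 - 10*c^5/3 - 605*c^4/9 - 410*c^3/27 + 620*c^2/9 + 200*c/27 - 160/9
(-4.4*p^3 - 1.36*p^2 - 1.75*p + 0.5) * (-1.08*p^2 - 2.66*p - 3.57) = 4.752*p^5 + 13.1728*p^4 + 21.2156*p^3 + 8.9702*p^2 + 4.9175*p - 1.785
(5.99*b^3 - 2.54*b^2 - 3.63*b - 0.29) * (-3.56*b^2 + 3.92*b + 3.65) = -21.3244*b^5 + 32.5232*b^4 + 24.8295*b^3 - 22.4682*b^2 - 14.3863*b - 1.0585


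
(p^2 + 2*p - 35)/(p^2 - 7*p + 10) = (p + 7)/(p - 2)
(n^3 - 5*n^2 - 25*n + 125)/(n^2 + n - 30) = (n^2 - 25)/(n + 6)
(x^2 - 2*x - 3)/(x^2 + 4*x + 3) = (x - 3)/(x + 3)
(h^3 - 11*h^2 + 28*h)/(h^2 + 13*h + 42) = h*(h^2 - 11*h + 28)/(h^2 + 13*h + 42)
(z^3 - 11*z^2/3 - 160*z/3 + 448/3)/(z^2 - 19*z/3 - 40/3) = (3*z^2 + 13*z - 56)/(3*z + 5)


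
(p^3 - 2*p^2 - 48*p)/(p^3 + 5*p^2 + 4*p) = (p^2 - 2*p - 48)/(p^2 + 5*p + 4)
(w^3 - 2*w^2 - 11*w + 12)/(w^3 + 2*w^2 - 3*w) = (w - 4)/w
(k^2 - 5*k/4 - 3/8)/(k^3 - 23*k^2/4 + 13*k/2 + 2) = (k - 3/2)/(k^2 - 6*k + 8)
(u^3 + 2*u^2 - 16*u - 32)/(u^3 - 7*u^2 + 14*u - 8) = (u^2 + 6*u + 8)/(u^2 - 3*u + 2)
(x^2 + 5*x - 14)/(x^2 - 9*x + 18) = (x^2 + 5*x - 14)/(x^2 - 9*x + 18)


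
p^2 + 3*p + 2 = (p + 1)*(p + 2)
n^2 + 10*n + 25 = (n + 5)^2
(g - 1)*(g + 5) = g^2 + 4*g - 5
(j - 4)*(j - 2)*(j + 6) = j^3 - 28*j + 48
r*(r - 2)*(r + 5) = r^3 + 3*r^2 - 10*r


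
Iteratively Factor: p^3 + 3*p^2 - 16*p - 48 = (p + 4)*(p^2 - p - 12) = (p + 3)*(p + 4)*(p - 4)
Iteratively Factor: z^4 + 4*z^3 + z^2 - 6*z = (z)*(z^3 + 4*z^2 + z - 6) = z*(z + 3)*(z^2 + z - 2) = z*(z - 1)*(z + 3)*(z + 2)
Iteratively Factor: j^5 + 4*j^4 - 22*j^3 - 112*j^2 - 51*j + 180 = (j - 1)*(j^4 + 5*j^3 - 17*j^2 - 129*j - 180) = (j - 1)*(j + 3)*(j^3 + 2*j^2 - 23*j - 60) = (j - 5)*(j - 1)*(j + 3)*(j^2 + 7*j + 12) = (j - 5)*(j - 1)*(j + 3)*(j + 4)*(j + 3)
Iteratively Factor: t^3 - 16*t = (t)*(t^2 - 16) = t*(t - 4)*(t + 4)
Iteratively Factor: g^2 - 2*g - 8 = (g - 4)*(g + 2)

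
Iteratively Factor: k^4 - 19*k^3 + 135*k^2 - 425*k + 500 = (k - 4)*(k^3 - 15*k^2 + 75*k - 125) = (k - 5)*(k - 4)*(k^2 - 10*k + 25) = (k - 5)^2*(k - 4)*(k - 5)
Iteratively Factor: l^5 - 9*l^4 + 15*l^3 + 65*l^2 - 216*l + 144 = (l - 1)*(l^4 - 8*l^3 + 7*l^2 + 72*l - 144) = (l - 4)*(l - 1)*(l^3 - 4*l^2 - 9*l + 36) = (l - 4)*(l - 3)*(l - 1)*(l^2 - l - 12) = (l - 4)*(l - 3)*(l - 1)*(l + 3)*(l - 4)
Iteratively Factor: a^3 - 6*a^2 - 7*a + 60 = (a - 4)*(a^2 - 2*a - 15) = (a - 4)*(a + 3)*(a - 5)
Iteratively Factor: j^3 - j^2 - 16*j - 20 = (j + 2)*(j^2 - 3*j - 10) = (j + 2)^2*(j - 5)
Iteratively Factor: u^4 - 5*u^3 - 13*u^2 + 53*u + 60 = (u + 3)*(u^3 - 8*u^2 + 11*u + 20) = (u - 4)*(u + 3)*(u^2 - 4*u - 5) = (u - 4)*(u + 1)*(u + 3)*(u - 5)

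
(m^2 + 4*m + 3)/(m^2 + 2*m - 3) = (m + 1)/(m - 1)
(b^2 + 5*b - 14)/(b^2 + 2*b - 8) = (b + 7)/(b + 4)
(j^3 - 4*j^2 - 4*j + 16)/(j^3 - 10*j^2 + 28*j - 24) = (j^2 - 2*j - 8)/(j^2 - 8*j + 12)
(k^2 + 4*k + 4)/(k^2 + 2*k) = (k + 2)/k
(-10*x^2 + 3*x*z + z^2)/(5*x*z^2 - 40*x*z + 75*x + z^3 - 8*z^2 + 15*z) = (-2*x + z)/(z^2 - 8*z + 15)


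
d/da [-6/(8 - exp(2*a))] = -12*exp(2*a)/(exp(2*a) - 8)^2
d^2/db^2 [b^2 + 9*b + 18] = 2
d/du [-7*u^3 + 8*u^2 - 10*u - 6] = -21*u^2 + 16*u - 10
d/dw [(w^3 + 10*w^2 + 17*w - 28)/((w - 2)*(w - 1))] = (w^2 - 4*w - 50)/(w^2 - 4*w + 4)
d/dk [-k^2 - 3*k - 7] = -2*k - 3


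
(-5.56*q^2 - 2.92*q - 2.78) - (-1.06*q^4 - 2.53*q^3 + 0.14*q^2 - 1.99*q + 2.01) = 1.06*q^4 + 2.53*q^3 - 5.7*q^2 - 0.93*q - 4.79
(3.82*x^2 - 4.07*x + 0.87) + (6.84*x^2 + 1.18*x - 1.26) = 10.66*x^2 - 2.89*x - 0.39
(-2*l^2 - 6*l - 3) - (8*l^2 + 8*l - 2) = -10*l^2 - 14*l - 1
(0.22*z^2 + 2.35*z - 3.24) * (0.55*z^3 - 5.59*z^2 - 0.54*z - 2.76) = 0.121*z^5 + 0.0627000000000002*z^4 - 15.0373*z^3 + 16.2354*z^2 - 4.7364*z + 8.9424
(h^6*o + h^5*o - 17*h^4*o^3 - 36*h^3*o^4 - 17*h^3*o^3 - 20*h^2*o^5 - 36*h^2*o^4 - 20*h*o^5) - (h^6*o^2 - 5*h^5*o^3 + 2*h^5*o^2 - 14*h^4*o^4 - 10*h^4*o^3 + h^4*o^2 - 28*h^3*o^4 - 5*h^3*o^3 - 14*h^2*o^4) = -h^6*o^2 + h^6*o + 5*h^5*o^3 - 2*h^5*o^2 + h^5*o + 14*h^4*o^4 - 7*h^4*o^3 - h^4*o^2 - 8*h^3*o^4 - 12*h^3*o^3 - 20*h^2*o^5 - 22*h^2*o^4 - 20*h*o^5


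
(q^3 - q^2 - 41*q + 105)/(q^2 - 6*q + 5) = (q^2 + 4*q - 21)/(q - 1)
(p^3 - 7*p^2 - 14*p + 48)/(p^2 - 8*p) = p + 1 - 6/p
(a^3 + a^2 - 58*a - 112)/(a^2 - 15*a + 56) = (a^2 + 9*a + 14)/(a - 7)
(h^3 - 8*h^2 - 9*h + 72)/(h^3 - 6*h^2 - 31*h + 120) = (h + 3)/(h + 5)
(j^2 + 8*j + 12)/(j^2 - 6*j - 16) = (j + 6)/(j - 8)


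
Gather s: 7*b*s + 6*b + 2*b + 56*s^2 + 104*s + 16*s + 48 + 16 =8*b + 56*s^2 + s*(7*b + 120) + 64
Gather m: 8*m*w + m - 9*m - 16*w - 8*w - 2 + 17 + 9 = m*(8*w - 8) - 24*w + 24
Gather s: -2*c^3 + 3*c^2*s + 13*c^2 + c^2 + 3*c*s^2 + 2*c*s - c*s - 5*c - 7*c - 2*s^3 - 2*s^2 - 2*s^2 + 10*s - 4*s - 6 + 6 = -2*c^3 + 14*c^2 - 12*c - 2*s^3 + s^2*(3*c - 4) + s*(3*c^2 + c + 6)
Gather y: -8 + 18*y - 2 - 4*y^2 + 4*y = -4*y^2 + 22*y - 10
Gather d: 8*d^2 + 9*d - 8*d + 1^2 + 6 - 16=8*d^2 + d - 9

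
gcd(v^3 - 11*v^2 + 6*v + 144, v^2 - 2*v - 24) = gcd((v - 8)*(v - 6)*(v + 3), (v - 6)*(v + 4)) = v - 6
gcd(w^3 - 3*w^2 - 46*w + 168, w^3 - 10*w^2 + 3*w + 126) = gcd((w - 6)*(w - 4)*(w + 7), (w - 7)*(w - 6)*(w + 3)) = w - 6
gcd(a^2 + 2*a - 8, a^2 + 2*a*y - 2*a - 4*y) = a - 2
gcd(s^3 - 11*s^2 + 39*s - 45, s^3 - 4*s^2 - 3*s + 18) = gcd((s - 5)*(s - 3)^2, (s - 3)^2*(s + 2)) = s^2 - 6*s + 9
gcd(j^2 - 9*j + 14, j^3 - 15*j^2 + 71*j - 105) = j - 7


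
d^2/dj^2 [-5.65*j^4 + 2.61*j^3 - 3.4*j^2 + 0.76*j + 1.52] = -67.8*j^2 + 15.66*j - 6.8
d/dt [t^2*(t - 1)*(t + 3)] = 2*t*(2*t^2 + 3*t - 3)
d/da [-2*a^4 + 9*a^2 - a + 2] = -8*a^3 + 18*a - 1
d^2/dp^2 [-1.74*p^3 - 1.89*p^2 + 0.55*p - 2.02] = -10.44*p - 3.78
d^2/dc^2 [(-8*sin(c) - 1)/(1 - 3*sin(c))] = 11*(-3*sin(c)^2 - sin(c) + 6)/(3*sin(c) - 1)^3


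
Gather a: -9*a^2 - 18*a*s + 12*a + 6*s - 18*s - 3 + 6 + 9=-9*a^2 + a*(12 - 18*s) - 12*s + 12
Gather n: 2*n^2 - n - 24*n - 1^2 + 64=2*n^2 - 25*n + 63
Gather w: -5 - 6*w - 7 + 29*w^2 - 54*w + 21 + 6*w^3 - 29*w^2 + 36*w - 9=6*w^3 - 24*w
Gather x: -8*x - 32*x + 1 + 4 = 5 - 40*x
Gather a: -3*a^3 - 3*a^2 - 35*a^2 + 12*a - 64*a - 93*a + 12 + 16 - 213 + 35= -3*a^3 - 38*a^2 - 145*a - 150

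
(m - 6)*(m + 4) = m^2 - 2*m - 24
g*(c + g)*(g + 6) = c*g^2 + 6*c*g + g^3 + 6*g^2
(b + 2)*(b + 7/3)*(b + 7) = b^3 + 34*b^2/3 + 35*b + 98/3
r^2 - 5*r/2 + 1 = (r - 2)*(r - 1/2)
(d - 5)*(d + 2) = d^2 - 3*d - 10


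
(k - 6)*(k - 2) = k^2 - 8*k + 12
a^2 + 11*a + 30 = (a + 5)*(a + 6)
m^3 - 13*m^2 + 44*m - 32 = (m - 8)*(m - 4)*(m - 1)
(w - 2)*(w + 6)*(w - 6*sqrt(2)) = w^3 - 6*sqrt(2)*w^2 + 4*w^2 - 24*sqrt(2)*w - 12*w + 72*sqrt(2)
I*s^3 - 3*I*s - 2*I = (s - 2)*(s + 1)*(I*s + I)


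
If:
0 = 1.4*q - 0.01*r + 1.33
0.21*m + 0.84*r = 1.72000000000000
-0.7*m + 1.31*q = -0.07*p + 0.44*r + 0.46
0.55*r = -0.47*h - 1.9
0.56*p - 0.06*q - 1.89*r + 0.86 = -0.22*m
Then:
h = -7.39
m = -3.27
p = 9.31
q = -0.93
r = 2.86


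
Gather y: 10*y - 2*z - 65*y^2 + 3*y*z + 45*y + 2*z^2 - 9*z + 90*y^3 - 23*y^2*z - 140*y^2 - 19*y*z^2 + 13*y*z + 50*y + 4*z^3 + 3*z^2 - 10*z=90*y^3 + y^2*(-23*z - 205) + y*(-19*z^2 + 16*z + 105) + 4*z^3 + 5*z^2 - 21*z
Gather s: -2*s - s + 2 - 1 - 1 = -3*s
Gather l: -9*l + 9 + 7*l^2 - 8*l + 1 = 7*l^2 - 17*l + 10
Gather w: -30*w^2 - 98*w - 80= -30*w^2 - 98*w - 80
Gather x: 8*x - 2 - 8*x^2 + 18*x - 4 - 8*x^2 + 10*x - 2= -16*x^2 + 36*x - 8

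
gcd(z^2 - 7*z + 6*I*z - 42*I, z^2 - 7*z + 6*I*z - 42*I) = z^2 + z*(-7 + 6*I) - 42*I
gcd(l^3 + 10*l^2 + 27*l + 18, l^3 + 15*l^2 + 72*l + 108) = l^2 + 9*l + 18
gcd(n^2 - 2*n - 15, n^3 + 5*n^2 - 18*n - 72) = n + 3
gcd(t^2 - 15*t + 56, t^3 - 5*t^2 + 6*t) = 1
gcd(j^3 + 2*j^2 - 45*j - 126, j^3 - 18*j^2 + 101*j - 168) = j - 7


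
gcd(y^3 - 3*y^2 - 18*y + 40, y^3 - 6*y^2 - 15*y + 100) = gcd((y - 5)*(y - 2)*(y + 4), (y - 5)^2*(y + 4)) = y^2 - y - 20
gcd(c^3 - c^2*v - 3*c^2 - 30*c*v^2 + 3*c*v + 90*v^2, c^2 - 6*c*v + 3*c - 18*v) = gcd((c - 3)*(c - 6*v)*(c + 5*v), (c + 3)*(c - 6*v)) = -c + 6*v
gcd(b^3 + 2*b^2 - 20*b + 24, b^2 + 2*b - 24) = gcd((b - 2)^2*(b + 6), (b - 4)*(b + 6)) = b + 6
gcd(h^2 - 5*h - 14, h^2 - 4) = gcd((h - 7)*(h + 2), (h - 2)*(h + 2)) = h + 2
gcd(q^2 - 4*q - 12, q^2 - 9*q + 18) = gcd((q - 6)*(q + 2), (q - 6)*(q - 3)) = q - 6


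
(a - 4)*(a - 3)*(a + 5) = a^3 - 2*a^2 - 23*a + 60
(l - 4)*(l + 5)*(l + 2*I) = l^3 + l^2 + 2*I*l^2 - 20*l + 2*I*l - 40*I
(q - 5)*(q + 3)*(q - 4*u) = q^3 - 4*q^2*u - 2*q^2 + 8*q*u - 15*q + 60*u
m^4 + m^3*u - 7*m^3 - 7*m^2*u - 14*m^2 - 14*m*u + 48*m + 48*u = (m - 8)*(m - 2)*(m + 3)*(m + u)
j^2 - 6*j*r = j*(j - 6*r)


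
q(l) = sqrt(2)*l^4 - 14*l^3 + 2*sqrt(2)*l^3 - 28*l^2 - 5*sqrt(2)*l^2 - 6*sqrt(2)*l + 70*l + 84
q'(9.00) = 839.39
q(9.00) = -1068.55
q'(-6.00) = -1946.04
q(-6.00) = 2698.23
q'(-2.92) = -160.27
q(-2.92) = -13.70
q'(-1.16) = 88.95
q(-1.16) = -14.55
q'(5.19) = -414.46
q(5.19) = -1077.10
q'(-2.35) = -32.15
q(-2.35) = -66.13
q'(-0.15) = 71.26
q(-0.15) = 74.02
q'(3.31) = -332.70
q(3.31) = -332.01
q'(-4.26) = -685.22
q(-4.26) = 514.90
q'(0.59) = 9.63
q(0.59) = 105.96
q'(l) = 4*sqrt(2)*l^3 - 42*l^2 + 6*sqrt(2)*l^2 - 56*l - 10*sqrt(2)*l - 6*sqrt(2) + 70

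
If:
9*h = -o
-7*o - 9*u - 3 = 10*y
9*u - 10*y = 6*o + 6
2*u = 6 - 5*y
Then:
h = 95/363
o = -285/121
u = 36/121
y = 654/605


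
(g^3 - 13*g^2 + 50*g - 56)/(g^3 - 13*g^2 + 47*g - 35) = (g^2 - 6*g + 8)/(g^2 - 6*g + 5)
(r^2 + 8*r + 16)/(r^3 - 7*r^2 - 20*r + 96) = (r + 4)/(r^2 - 11*r + 24)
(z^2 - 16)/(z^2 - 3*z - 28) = (z - 4)/(z - 7)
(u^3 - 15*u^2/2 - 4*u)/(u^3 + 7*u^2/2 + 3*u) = (2*u^2 - 15*u - 8)/(2*u^2 + 7*u + 6)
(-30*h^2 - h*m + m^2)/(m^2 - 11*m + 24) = (-30*h^2 - h*m + m^2)/(m^2 - 11*m + 24)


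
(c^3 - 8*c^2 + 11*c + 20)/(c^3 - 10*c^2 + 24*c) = (c^2 - 4*c - 5)/(c*(c - 6))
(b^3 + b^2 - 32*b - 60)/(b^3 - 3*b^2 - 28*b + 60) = (b + 2)/(b - 2)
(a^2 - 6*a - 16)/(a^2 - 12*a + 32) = (a + 2)/(a - 4)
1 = 1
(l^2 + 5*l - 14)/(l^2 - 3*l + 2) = (l + 7)/(l - 1)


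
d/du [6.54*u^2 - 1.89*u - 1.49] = 13.08*u - 1.89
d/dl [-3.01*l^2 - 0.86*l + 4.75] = -6.02*l - 0.86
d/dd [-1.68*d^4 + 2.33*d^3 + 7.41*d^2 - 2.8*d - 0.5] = -6.72*d^3 + 6.99*d^2 + 14.82*d - 2.8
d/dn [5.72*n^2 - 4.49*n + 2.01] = 11.44*n - 4.49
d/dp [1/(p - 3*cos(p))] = -(3*sin(p) + 1)/(p - 3*cos(p))^2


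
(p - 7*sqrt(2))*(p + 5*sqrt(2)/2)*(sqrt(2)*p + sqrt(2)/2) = sqrt(2)*p^3 - 9*p^2 + sqrt(2)*p^2/2 - 35*sqrt(2)*p - 9*p/2 - 35*sqrt(2)/2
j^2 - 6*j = j*(j - 6)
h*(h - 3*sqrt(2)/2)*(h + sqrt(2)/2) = h^3 - sqrt(2)*h^2 - 3*h/2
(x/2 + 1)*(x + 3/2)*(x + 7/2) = x^3/2 + 7*x^2/2 + 61*x/8 + 21/4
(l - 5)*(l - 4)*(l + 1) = l^3 - 8*l^2 + 11*l + 20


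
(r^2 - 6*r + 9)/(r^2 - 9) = (r - 3)/(r + 3)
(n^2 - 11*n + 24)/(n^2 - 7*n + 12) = (n - 8)/(n - 4)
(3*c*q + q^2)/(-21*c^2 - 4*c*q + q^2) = q/(-7*c + q)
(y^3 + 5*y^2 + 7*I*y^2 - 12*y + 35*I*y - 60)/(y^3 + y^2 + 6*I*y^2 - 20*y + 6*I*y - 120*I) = (y^2 + 7*I*y - 12)/(y^2 + y*(-4 + 6*I) - 24*I)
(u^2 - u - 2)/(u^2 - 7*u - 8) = (u - 2)/(u - 8)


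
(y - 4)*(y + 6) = y^2 + 2*y - 24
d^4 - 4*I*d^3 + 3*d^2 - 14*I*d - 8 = (d - 4*I)*(d - I)^2*(d + 2*I)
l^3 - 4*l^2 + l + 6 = (l - 3)*(l - 2)*(l + 1)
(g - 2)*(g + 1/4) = g^2 - 7*g/4 - 1/2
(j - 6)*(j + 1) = j^2 - 5*j - 6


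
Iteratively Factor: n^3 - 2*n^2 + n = (n - 1)*(n^2 - n) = n*(n - 1)*(n - 1)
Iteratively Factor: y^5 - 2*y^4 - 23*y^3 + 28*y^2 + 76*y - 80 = (y - 2)*(y^4 - 23*y^2 - 18*y + 40) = (y - 5)*(y - 2)*(y^3 + 5*y^2 + 2*y - 8) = (y - 5)*(y - 2)*(y + 2)*(y^2 + 3*y - 4) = (y - 5)*(y - 2)*(y + 2)*(y + 4)*(y - 1)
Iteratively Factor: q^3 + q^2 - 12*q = (q)*(q^2 + q - 12) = q*(q + 4)*(q - 3)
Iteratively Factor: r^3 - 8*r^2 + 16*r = (r - 4)*(r^2 - 4*r) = (r - 4)^2*(r)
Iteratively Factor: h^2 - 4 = (h + 2)*(h - 2)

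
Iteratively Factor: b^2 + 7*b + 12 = (b + 3)*(b + 4)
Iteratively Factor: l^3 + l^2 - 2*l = (l + 2)*(l^2 - l) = l*(l + 2)*(l - 1)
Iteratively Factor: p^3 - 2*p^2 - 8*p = (p)*(p^2 - 2*p - 8) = p*(p - 4)*(p + 2)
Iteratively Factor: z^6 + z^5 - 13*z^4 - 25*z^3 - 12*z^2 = (z - 4)*(z^5 + 5*z^4 + 7*z^3 + 3*z^2) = z*(z - 4)*(z^4 + 5*z^3 + 7*z^2 + 3*z) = z*(z - 4)*(z + 1)*(z^3 + 4*z^2 + 3*z) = z*(z - 4)*(z + 1)^2*(z^2 + 3*z) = z*(z - 4)*(z + 1)^2*(z + 3)*(z)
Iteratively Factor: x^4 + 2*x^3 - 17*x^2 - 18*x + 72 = (x - 2)*(x^3 + 4*x^2 - 9*x - 36) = (x - 2)*(x + 3)*(x^2 + x - 12) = (x - 2)*(x + 3)*(x + 4)*(x - 3)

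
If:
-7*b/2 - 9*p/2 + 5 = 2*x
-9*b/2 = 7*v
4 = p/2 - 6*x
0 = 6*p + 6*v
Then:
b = 38/39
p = 57/91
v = -57/91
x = -671/1092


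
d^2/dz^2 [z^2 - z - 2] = 2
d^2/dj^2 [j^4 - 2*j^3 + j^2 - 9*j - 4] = 12*j^2 - 12*j + 2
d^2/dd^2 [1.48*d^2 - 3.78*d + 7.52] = 2.96000000000000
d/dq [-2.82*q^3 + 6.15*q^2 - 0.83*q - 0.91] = -8.46*q^2 + 12.3*q - 0.83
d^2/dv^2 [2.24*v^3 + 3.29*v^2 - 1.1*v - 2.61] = 13.44*v + 6.58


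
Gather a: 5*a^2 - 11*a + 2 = 5*a^2 - 11*a + 2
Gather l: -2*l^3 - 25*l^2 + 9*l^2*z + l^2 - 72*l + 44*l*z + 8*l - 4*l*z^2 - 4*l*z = -2*l^3 + l^2*(9*z - 24) + l*(-4*z^2 + 40*z - 64)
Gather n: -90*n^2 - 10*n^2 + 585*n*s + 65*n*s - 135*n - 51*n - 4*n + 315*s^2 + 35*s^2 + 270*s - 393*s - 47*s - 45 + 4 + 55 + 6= -100*n^2 + n*(650*s - 190) + 350*s^2 - 170*s + 20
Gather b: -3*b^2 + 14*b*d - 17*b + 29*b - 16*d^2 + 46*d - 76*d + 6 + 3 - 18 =-3*b^2 + b*(14*d + 12) - 16*d^2 - 30*d - 9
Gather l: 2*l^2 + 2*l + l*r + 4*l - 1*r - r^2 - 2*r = 2*l^2 + l*(r + 6) - r^2 - 3*r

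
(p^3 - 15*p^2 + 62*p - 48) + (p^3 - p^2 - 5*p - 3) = 2*p^3 - 16*p^2 + 57*p - 51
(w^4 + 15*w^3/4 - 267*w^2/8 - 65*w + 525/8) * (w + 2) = w^5 + 23*w^4/4 - 207*w^3/8 - 527*w^2/4 - 515*w/8 + 525/4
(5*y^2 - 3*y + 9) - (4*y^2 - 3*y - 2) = y^2 + 11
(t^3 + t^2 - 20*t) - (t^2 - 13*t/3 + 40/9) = t^3 - 47*t/3 - 40/9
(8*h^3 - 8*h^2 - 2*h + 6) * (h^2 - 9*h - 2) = 8*h^5 - 80*h^4 + 54*h^3 + 40*h^2 - 50*h - 12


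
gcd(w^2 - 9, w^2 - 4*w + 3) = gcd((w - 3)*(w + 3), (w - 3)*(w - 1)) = w - 3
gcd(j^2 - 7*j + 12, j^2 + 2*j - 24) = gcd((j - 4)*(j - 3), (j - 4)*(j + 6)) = j - 4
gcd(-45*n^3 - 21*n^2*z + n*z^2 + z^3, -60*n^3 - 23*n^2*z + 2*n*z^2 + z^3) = -15*n^2 - 2*n*z + z^2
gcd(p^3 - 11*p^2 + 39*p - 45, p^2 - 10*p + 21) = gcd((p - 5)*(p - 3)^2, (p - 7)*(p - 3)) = p - 3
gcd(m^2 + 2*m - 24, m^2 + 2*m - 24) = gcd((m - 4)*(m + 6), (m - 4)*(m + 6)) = m^2 + 2*m - 24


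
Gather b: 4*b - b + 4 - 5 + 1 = 3*b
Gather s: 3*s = 3*s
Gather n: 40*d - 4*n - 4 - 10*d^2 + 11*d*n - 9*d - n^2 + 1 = -10*d^2 + 31*d - n^2 + n*(11*d - 4) - 3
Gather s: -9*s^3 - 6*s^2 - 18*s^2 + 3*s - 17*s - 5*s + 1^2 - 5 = -9*s^3 - 24*s^2 - 19*s - 4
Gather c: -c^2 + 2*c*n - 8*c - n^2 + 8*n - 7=-c^2 + c*(2*n - 8) - n^2 + 8*n - 7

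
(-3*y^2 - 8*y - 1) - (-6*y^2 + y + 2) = 3*y^2 - 9*y - 3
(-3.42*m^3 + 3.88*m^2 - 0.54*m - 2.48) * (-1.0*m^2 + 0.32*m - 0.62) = 3.42*m^5 - 4.9744*m^4 + 3.902*m^3 - 0.0983999999999998*m^2 - 0.4588*m + 1.5376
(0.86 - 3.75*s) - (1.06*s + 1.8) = -4.81*s - 0.94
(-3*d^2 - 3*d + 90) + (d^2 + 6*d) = -2*d^2 + 3*d + 90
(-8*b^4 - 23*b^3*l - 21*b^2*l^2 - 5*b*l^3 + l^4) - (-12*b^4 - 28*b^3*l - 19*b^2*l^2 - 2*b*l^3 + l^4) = 4*b^4 + 5*b^3*l - 2*b^2*l^2 - 3*b*l^3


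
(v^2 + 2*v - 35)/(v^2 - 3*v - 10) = (v + 7)/(v + 2)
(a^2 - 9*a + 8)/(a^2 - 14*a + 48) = (a - 1)/(a - 6)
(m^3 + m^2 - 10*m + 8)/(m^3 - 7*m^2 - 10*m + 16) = (m^2 + 2*m - 8)/(m^2 - 6*m - 16)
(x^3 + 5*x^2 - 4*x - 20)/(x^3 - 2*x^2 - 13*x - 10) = (x^2 + 3*x - 10)/(x^2 - 4*x - 5)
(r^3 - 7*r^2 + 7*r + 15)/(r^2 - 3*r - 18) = (-r^3 + 7*r^2 - 7*r - 15)/(-r^2 + 3*r + 18)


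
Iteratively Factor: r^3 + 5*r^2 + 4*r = (r + 1)*(r^2 + 4*r) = r*(r + 1)*(r + 4)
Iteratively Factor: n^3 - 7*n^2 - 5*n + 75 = (n - 5)*(n^2 - 2*n - 15) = (n - 5)*(n + 3)*(n - 5)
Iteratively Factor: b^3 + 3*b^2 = (b + 3)*(b^2) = b*(b + 3)*(b)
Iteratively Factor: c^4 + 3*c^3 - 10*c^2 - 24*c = (c + 2)*(c^3 + c^2 - 12*c) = (c - 3)*(c + 2)*(c^2 + 4*c) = (c - 3)*(c + 2)*(c + 4)*(c)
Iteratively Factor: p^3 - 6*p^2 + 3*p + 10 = (p - 5)*(p^2 - p - 2) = (p - 5)*(p + 1)*(p - 2)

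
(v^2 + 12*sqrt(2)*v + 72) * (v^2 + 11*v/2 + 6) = v^4 + 11*v^3/2 + 12*sqrt(2)*v^3 + 78*v^2 + 66*sqrt(2)*v^2 + 72*sqrt(2)*v + 396*v + 432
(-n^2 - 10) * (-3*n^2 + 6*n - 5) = 3*n^4 - 6*n^3 + 35*n^2 - 60*n + 50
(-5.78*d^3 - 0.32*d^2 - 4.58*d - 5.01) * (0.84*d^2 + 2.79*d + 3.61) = -4.8552*d^5 - 16.395*d^4 - 25.6058*d^3 - 18.1418*d^2 - 30.5117*d - 18.0861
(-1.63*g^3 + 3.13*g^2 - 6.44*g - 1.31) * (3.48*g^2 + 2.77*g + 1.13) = -5.6724*g^5 + 6.3773*g^4 - 15.583*g^3 - 18.8607*g^2 - 10.9059*g - 1.4803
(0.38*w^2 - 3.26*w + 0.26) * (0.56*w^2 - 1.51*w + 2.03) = 0.2128*w^4 - 2.3994*w^3 + 5.8396*w^2 - 7.0104*w + 0.5278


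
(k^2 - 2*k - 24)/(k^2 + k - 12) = (k - 6)/(k - 3)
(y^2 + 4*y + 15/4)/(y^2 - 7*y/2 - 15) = (y + 3/2)/(y - 6)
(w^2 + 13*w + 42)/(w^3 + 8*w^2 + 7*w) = (w + 6)/(w*(w + 1))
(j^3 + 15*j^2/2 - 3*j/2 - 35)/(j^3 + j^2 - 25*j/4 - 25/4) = 2*(j^2 + 5*j - 14)/(2*j^2 - 3*j - 5)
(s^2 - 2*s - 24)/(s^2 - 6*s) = (s + 4)/s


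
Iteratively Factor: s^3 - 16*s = (s + 4)*(s^2 - 4*s) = (s - 4)*(s + 4)*(s)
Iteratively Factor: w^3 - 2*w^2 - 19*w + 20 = (w - 1)*(w^2 - w - 20) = (w - 5)*(w - 1)*(w + 4)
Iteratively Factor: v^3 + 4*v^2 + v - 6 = (v - 1)*(v^2 + 5*v + 6) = (v - 1)*(v + 3)*(v + 2)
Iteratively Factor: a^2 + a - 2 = (a + 2)*(a - 1)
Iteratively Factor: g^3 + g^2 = (g)*(g^2 + g) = g^2*(g + 1)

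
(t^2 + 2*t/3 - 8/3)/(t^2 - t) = (3*t^2 + 2*t - 8)/(3*t*(t - 1))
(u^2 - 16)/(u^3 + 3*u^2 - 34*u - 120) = (u - 4)/(u^2 - u - 30)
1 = 1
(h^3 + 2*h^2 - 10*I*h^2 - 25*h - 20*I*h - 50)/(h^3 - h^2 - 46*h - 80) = (h^2 - 10*I*h - 25)/(h^2 - 3*h - 40)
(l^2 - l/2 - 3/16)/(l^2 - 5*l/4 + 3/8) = (4*l + 1)/(2*(2*l - 1))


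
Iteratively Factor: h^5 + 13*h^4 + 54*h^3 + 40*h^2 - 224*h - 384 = (h + 3)*(h^4 + 10*h^3 + 24*h^2 - 32*h - 128) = (h + 3)*(h + 4)*(h^3 + 6*h^2 - 32) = (h - 2)*(h + 3)*(h + 4)*(h^2 + 8*h + 16) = (h - 2)*(h + 3)*(h + 4)^2*(h + 4)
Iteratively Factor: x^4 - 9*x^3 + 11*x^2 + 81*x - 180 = (x + 3)*(x^3 - 12*x^2 + 47*x - 60) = (x - 4)*(x + 3)*(x^2 - 8*x + 15) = (x - 4)*(x - 3)*(x + 3)*(x - 5)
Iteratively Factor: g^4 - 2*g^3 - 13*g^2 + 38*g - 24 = (g - 1)*(g^3 - g^2 - 14*g + 24) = (g - 1)*(g + 4)*(g^2 - 5*g + 6) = (g - 2)*(g - 1)*(g + 4)*(g - 3)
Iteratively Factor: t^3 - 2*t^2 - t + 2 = (t - 2)*(t^2 - 1) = (t - 2)*(t + 1)*(t - 1)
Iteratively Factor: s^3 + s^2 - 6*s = (s)*(s^2 + s - 6) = s*(s + 3)*(s - 2)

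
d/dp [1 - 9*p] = -9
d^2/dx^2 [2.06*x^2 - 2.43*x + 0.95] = 4.12000000000000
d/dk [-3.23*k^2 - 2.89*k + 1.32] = -6.46*k - 2.89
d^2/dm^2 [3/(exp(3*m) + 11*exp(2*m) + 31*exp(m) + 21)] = 3*(2*(3*exp(2*m) + 22*exp(m) + 31)^2*exp(m) - (9*exp(2*m) + 44*exp(m) + 31)*(exp(3*m) + 11*exp(2*m) + 31*exp(m) + 21))*exp(m)/(exp(3*m) + 11*exp(2*m) + 31*exp(m) + 21)^3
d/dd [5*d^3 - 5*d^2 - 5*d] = 15*d^2 - 10*d - 5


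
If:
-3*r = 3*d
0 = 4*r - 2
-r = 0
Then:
No Solution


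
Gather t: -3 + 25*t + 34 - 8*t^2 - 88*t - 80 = -8*t^2 - 63*t - 49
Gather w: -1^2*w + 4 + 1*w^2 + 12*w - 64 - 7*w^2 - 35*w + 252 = -6*w^2 - 24*w + 192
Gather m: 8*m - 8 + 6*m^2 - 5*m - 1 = 6*m^2 + 3*m - 9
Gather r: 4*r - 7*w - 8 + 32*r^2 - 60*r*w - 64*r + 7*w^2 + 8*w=32*r^2 + r*(-60*w - 60) + 7*w^2 + w - 8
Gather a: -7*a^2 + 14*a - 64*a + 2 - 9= -7*a^2 - 50*a - 7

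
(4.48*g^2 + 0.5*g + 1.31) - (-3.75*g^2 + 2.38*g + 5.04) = 8.23*g^2 - 1.88*g - 3.73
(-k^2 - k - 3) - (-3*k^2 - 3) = 2*k^2 - k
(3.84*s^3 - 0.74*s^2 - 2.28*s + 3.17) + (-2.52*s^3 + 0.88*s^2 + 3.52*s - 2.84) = 1.32*s^3 + 0.14*s^2 + 1.24*s + 0.33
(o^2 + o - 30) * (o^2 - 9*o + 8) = o^4 - 8*o^3 - 31*o^2 + 278*o - 240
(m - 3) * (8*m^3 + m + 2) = 8*m^4 - 24*m^3 + m^2 - m - 6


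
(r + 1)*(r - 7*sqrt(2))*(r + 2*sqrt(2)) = r^3 - 5*sqrt(2)*r^2 + r^2 - 28*r - 5*sqrt(2)*r - 28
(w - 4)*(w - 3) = w^2 - 7*w + 12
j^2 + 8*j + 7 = (j + 1)*(j + 7)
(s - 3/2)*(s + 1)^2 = s^3 + s^2/2 - 2*s - 3/2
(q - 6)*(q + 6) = q^2 - 36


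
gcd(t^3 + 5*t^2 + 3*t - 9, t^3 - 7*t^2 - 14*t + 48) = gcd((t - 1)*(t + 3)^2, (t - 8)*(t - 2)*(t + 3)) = t + 3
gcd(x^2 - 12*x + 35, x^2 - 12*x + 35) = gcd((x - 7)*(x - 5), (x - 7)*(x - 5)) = x^2 - 12*x + 35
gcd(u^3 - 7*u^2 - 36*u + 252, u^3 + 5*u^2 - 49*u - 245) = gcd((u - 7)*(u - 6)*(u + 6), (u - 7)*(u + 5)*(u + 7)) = u - 7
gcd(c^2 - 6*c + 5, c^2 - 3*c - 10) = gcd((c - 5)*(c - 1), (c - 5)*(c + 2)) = c - 5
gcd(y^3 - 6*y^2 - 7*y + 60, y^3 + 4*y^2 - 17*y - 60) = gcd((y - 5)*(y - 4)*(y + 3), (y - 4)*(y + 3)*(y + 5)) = y^2 - y - 12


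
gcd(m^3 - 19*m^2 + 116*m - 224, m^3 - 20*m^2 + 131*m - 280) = m^2 - 15*m + 56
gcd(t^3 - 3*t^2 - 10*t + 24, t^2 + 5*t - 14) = t - 2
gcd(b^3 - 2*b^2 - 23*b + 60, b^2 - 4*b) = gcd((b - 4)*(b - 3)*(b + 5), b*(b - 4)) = b - 4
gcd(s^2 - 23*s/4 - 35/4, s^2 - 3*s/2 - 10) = 1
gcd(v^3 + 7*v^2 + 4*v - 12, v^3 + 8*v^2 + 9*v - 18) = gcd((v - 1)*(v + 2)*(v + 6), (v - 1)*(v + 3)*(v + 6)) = v^2 + 5*v - 6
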